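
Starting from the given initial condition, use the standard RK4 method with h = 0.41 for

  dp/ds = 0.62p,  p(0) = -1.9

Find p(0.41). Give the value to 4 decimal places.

-2.4499

RK4: k1 = f(s_n, p_n); k2 = f(s_n + h/2, p_n + (h/2)·k1); k3 = f(s_n + h/2, p_n + (h/2)·k2); k4 = f(s_n + h, p_n + h·k3); p_{n+1} = p_n + (h/6)·(k1 + 2k2 + 2k3 + k4).
s=0.000000, p=-1.900000:
  k1 = f(0.000000, -1.900000) = -1.178000
  k2 = f(0.205000, -2.141490) = -1.327724
  k3 = f(0.205000, -2.172183) = -1.346754
  k4 = f(0.410000, -2.452169) = -1.520345
  p ← -1.900000 + (0.41/6)·(k1 + 2k2 + 2k3 + k4) = -2.449899
p(0.41) ≈ -2.4499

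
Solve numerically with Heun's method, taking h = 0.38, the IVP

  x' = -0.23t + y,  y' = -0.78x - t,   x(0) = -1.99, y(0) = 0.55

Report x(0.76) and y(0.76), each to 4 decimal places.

-1.2739, 1.2662

Heun on (x,y): k1 = f(t_n, state_n); k2 = f(t_n + h, state_n + h·k1); state_{n+1} = state_n + (h/2)·(k1 + k2).
0.000000: (-1.990000, 0.550000)
  k1 = (0.550000, 1.552200)
  predictor → (-1.781000, 1.139836)
  k2 = (1.052436, 1.009180)
  → (-1.685537, 1.036662)
0.380000: (-1.685537, 1.036662)
  k1 = (0.949262, 0.934719)
  predictor → (-1.324818, 1.391855)
  k2 = (1.217055, 0.273358)
  → (-1.273937, 1.266197)
(x(0.76), y(0.76)) ≈ (-1.2739, 1.2662)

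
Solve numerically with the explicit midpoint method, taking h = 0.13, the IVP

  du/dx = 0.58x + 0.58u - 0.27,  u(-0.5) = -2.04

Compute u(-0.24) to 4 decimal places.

-2.5084

Midpoint: k1 = f(x_n, u_n); k2 = f(x_n + h/2, u_n + (h/2)·k1); u_{n+1} = u_n + h·k2.
x=-0.500000, u=-2.040000:
  k1 = f(-0.500000, -2.040000) = -1.743200
  k2 = f(-0.435000, -2.153308) = -1.771219
  u ← -2.040000 + 0.13·(-1.771219) = -2.270258
x=-0.370000, u=-2.270258:
  k1 = f(-0.370000, -2.270258) = -1.801350
  k2 = f(-0.305000, -2.387346) = -1.831561
  u ← -2.270258 + 0.13·(-1.831561) = -2.508361
u(-0.24) ≈ -2.5084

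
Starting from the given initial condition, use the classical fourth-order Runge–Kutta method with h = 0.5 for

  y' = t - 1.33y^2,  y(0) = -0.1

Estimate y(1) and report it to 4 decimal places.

0.3672

RK4: k1 = f(t_n, y_n); k2 = f(t_n + h/2, y_n + (h/2)·k1); k3 = f(t_n + h/2, y_n + (h/2)·k2); k4 = f(t_n + h, y_n + h·k3); y_{n+1} = y_n + (h/6)·(k1 + 2k2 + 2k3 + k4).
t=0.000000, y=-0.100000:
  k1 = f(0.000000, -0.100000) = -0.013300
  k2 = f(0.250000, -0.103325) = 0.235801
  k3 = f(0.250000, -0.041050) = 0.247759
  k4 = f(0.500000, 0.023879) = 0.499242
  y ← -0.100000 + (0.5/6)·(k1 + 2k2 + 2k3 + k4) = 0.021088
t=0.500000, y=0.021088:
  k1 = f(0.500000, 0.021088) = 0.499409
  k2 = f(0.750000, 0.145941) = 0.721673
  k3 = f(0.750000, 0.201507) = 0.695995
  k4 = f(1.000000, 0.369086) = 0.818821
  y ← 0.021088 + (0.5/6)·(k1 + 2k2 + 2k3 + k4) = 0.367219
y(1) ≈ 0.3672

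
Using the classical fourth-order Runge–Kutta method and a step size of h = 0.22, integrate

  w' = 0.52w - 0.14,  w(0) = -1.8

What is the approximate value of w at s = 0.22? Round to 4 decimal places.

RK4: k1 = f(s_n, w_n); k2 = f(s_n + h/2, w_n + (h/2)·k1); k3 = f(s_n + h/2, w_n + (h/2)·k2); k4 = f(s_n + h, w_n + h·k3); w_{n+1} = w_n + (h/6)·(k1 + 2k2 + 2k3 + k4).
s=0.000000, w=-1.800000:
  k1 = f(0.000000, -1.800000) = -1.076000
  k2 = f(0.110000, -1.918360) = -1.137547
  k3 = f(0.110000, -1.925130) = -1.141068
  k4 = f(0.220000, -2.051035) = -1.206538
  w ← -1.800000 + (0.22/6)·(k1 + 2k2 + 2k3 + k4) = -2.050791
w(0.22) ≈ -2.0508

-2.0508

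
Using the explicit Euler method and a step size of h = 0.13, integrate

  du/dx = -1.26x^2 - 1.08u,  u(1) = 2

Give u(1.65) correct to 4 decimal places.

-0.1263

Euler: u_{n+1} = u_n + h·f(x_n, u_n).
x=1.000000, u=2.000000: f=-3.420000 → u ← 2.000000 + 0.13·(-3.420000) = 1.555400
x=1.130000, u=1.555400: f=-3.288726 → u ← 1.555400 + 0.13·(-3.288726) = 1.127866
x=1.260000, u=1.127866: f=-3.218471 → u ← 1.127866 + 0.13·(-3.218471) = 0.709464
x=1.390000, u=0.709464: f=-3.200668 → u ← 0.709464 + 0.13·(-3.200668) = 0.293378
x=1.520000, u=0.293378: f=-3.227952 → u ← 0.293378 + 0.13·(-3.227952) = -0.126256
u(1.65) ≈ -0.1263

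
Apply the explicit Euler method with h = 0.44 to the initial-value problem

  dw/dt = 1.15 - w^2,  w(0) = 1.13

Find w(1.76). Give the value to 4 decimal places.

1.0724

Euler: w_{n+1} = w_n + h·f(t_n, w_n).
t=0.000000, w=1.130000: f=-0.126900 → w ← 1.130000 + 0.44·(-0.126900) = 1.074164
t=0.440000, w=1.074164: f=-0.003828 → w ← 1.074164 + 0.44·(-0.003828) = 1.072480
t=0.880000, w=1.072480: f=-0.000212 → w ← 1.072480 + 0.44·(-0.000212) = 1.072386
t=1.320000, w=1.072386: f=-0.000012 → w ← 1.072386 + 0.44·(-0.000012) = 1.072381
w(1.76) ≈ 1.0724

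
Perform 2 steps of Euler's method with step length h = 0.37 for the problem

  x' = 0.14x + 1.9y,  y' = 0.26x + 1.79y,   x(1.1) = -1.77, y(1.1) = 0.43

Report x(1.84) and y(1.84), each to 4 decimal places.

Euler on (x,y): x_{n+1} = x_n + h·x', y_{n+1} = y_n + h·y'.
1.100000: (-1.770000, 0.430000); f=(0.569200, 0.309500) → (-1.559396, 0.544515)
1.470000: (-1.559396, 0.544515); f=(0.816263, 0.569239) → (-1.257379, 0.755133)
(x(1.84), y(1.84)) ≈ (-1.2574, 0.7551)

-1.2574, 0.7551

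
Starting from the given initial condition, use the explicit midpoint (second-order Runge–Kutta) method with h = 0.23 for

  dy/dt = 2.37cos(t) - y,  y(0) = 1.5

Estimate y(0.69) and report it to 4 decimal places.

1.8228

Midpoint: k1 = f(t_n, y_n); k2 = f(t_n + h/2, y_n + (h/2)·k1); y_{n+1} = y_n + h·k2.
t=0.000000, y=1.500000:
  k1 = f(0.000000, 1.500000) = 0.870000
  k2 = f(0.115000, 1.600050) = 0.754296
  y ← 1.500000 + 0.23·0.754296 = 1.673488
t=0.230000, y=1.673488:
  k1 = f(0.230000, 1.673488) = 0.634101
  k2 = f(0.345000, 1.746410) = 0.483939
  y ← 1.673488 + 0.23·0.483939 = 1.784794
t=0.460000, y=1.784794:
  k1 = f(0.460000, 1.784794) = 0.338850
  k2 = f(0.575000, 1.823762) = 0.165124
  y ← 1.784794 + 0.23·0.165124 = 1.822773
y(0.69) ≈ 1.8228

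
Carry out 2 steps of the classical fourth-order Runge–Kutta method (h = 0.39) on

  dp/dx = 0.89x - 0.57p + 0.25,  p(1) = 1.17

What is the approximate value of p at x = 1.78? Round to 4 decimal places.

RK4: k1 = f(x_n, p_n); k2 = f(x_n + h/2, p_n + (h/2)·k1); k3 = f(x_n + h/2, p_n + (h/2)·k2); k4 = f(x_n + h, p_n + h·k3); p_{n+1} = p_n + (h/6)·(k1 + 2k2 + 2k3 + k4).
x=1.000000, p=1.170000:
  k1 = f(1.000000, 1.170000) = 0.473100
  k2 = f(1.195000, 1.262255) = 0.594065
  k3 = f(1.195000, 1.285843) = 0.580620
  k4 = f(1.390000, 1.396442) = 0.691128
  p ← 1.170000 + (0.39/6)·(k1 + 2k2 + 2k3 + k4) = 1.398384
x=1.390000, p=1.398384:
  k1 = f(1.390000, 1.398384) = 0.690021
  k2 = f(1.585000, 1.532938) = 0.786875
  k3 = f(1.585000, 1.551825) = 0.776110
  k4 = f(1.780000, 1.701067) = 0.864592
  p ← 1.398384 + (0.39/6)·(k1 + 2k2 + 2k3 + k4) = 1.702622
p(1.78) ≈ 1.7026

1.7026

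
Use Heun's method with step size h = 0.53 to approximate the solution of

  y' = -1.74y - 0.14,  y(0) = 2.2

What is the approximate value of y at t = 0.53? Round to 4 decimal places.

1.0667

Heun: k1 = f(t_n, y_n); k2 = f(t_n + h, y_n + h·k1); y_{n+1} = y_n + (h/2)·(k1 + k2).
t=0.000000, y=2.200000:
  k1 = f(0.000000, 2.200000) = -3.968000
  k2 = f(0.530000, 0.096960) = -0.308710
  y ← 2.200000 + (0.53/2)·(-3.968000 + (-0.308710)) = 1.066672
y(0.53) ≈ 1.0667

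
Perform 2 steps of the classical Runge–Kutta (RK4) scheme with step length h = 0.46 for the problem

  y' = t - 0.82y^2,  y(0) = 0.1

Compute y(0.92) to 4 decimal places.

RK4: k1 = f(t_n, y_n); k2 = f(t_n + h/2, y_n + (h/2)·k1); k3 = f(t_n + h/2, y_n + (h/2)·k2); k4 = f(t_n + h, y_n + h·k3); y_{n+1} = y_n + (h/6)·(k1 + 2k2 + 2k3 + k4).
t=0.000000, y=0.100000:
  k1 = f(0.000000, 0.100000) = -0.008200
  k2 = f(0.230000, 0.098114) = 0.222106
  k3 = f(0.230000, 0.151084) = 0.211282
  k4 = f(0.460000, 0.197190) = 0.428115
  y ← 0.100000 + (0.46/6)·(k1 + 2k2 + 2k3 + k4) = 0.198646
t=0.460000, y=0.198646:
  k1 = f(0.460000, 0.198646) = 0.427642
  k2 = f(0.690000, 0.297004) = 0.617667
  k3 = f(0.690000, 0.340710) = 0.594812
  k4 = f(0.920000, 0.472260) = 0.737116
  y ← 0.198646 + (0.46/6)·(k1 + 2k2 + 2k3 + k4) = 0.473858
y(0.92) ≈ 0.4739

0.4739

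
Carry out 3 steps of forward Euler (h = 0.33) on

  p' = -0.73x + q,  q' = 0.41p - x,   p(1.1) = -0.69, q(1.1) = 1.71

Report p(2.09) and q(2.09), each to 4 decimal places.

Euler on (p,q): p_{n+1} = p_n + h·p', q_{n+1} = q_n + h·q'.
1.100000: (-0.690000, 1.710000); f=(0.907000, -1.382900) → (-0.390690, 1.253643)
1.430000: (-0.390690, 1.253643); f=(0.209743, -1.590183) → (-0.321475, 0.728883)
1.760000: (-0.321475, 0.728883); f=(-0.555917, -1.891805) → (-0.504928, 0.104587)
(p(2.09), q(2.09)) ≈ (-0.5049, 0.1046)

-0.5049, 0.1046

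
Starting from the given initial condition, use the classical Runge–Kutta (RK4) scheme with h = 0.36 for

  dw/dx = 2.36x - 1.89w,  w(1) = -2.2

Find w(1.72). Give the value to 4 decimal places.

RK4: k1 = f(x_n, w_n); k2 = f(x_n + h/2, w_n + (h/2)·k1); k3 = f(x_n + h/2, w_n + (h/2)·k2); k4 = f(x_n + h, w_n + h·k3); w_{n+1} = w_n + (h/6)·(k1 + 2k2 + 2k3 + k4).
x=1.000000, w=-2.200000:
  k1 = f(1.000000, -2.200000) = 6.518000
  k2 = f(1.180000, -1.026760) = 4.725376
  k3 = f(1.180000, -1.349432) = 5.335227
  k4 = f(1.360000, -0.279318) = 3.737512
  w ← -2.200000 + (0.36/6)·(k1 + 2k2 + 2k3 + k4) = -0.377397
x=1.360000, w=-0.377397:
  k1 = f(1.360000, -0.377397) = 3.922880
  k2 = f(1.540000, 0.328722) = 3.013116
  k3 = f(1.540000, 0.164964) = 3.322618
  k4 = f(1.720000, 0.818746) = 2.511771
  w ← -0.377397 + (0.36/6)·(k1 + 2k2 + 2k3 + k4) = 0.768970
w(1.72) ≈ 0.7690

0.7690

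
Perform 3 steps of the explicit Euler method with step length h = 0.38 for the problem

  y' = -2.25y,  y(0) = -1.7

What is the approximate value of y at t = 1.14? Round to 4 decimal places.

Euler: y_{n+1} = y_n + h·f(t_n, y_n).
t=0.000000, y=-1.700000: f=3.825000 → y ← -1.700000 + 0.38·3.825000 = -0.246500
t=0.380000, y=-0.246500: f=0.554625 → y ← -0.246500 + 0.38·0.554625 = -0.035742
t=0.760000, y=-0.035742: f=0.080421 → y ← -0.035742 + 0.38·0.080421 = -0.005183
y(1.14) ≈ -0.0052

-0.0052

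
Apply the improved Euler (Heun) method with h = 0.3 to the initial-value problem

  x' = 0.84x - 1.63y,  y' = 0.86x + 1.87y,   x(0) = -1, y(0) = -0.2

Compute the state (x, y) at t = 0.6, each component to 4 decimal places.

-0.8449, -1.5417

Heun on (x,y): k1 = f(t_n, state_n); k2 = f(t_n + h, state_n + h·k1); state_{n+1} = state_n + (h/2)·(k1 + k2).
0.000000: (-1.000000, -0.200000)
  k1 = (-0.514000, -1.234000)
  predictor → (-1.154200, -0.570200)
  k2 = (-0.040102, -2.058886)
  → (-1.083115, -0.693933)
0.300000: (-1.083115, -0.693933)
  k1 = (0.221294, -2.229134)
  predictor → (-1.016727, -1.362673)
  k2 = (1.367106, -3.422584)
  → (-0.844855, -1.541691)
(x(0.6), y(0.6)) ≈ (-0.8449, -1.5417)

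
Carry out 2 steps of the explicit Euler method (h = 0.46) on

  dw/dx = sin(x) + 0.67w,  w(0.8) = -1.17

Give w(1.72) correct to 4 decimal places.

-1.1327

Euler: w_{n+1} = w_n + h·f(x_n, w_n).
x=0.800000, w=-1.170000: f=-0.066544 → w ← -1.170000 + 0.46·(-0.066544) = -1.200610
x=1.260000, w=-1.200610: f=0.147682 → w ← -1.200610 + 0.46·0.147682 = -1.132677
w(1.72) ≈ -1.1327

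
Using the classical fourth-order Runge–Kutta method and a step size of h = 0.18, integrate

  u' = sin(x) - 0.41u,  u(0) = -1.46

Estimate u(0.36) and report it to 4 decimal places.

RK4: k1 = f(x_n, u_n); k2 = f(x_n + h/2, u_n + (h/2)·k1); k3 = f(x_n + h/2, u_n + (h/2)·k2); k4 = f(x_n + h, u_n + h·k3); u_{n+1} = u_n + (h/6)·(k1 + 2k2 + 2k3 + k4).
x=0.000000, u=-1.460000:
  k1 = f(0.000000, -1.460000) = 0.598600
  k2 = f(0.090000, -1.406126) = 0.666390
  k3 = f(0.090000, -1.400025) = 0.663889
  k4 = f(0.180000, -1.340500) = 0.728635
  u ← -1.460000 + (0.18/6)·(k1 + 2k2 + 2k3 + k4) = -1.340366
x=0.180000, u=-1.340366:
  k1 = f(0.180000, -1.340366) = 0.728580
  k2 = f(0.270000, -1.274794) = 0.789397
  k3 = f(0.270000, -1.269320) = 0.787153
  k4 = f(0.360000, -1.198679) = 0.843733
  u ← -1.340366 + (0.18/6)·(k1 + 2k2 + 2k3 + k4) = -1.198604
u(0.36) ≈ -1.1986

-1.1986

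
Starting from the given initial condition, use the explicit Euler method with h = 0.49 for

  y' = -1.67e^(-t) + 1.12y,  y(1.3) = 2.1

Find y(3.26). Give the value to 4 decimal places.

10.7465

Euler: y_{n+1} = y_n + h·f(t_n, y_n).
t=1.300000, y=2.100000: f=1.896872 → y ← 2.100000 + 0.49·1.896872 = 3.029467
t=1.790000, y=3.029467: f=3.114180 → y ← 3.029467 + 0.49·3.114180 = 4.555415
t=2.280000, y=4.555415: f=4.931251 → y ← 4.555415 + 0.49·4.931251 = 6.971728
t=2.770000, y=6.971728: f=7.703690 → y ← 6.971728 + 0.49·7.703690 = 10.746536
y(3.26) ≈ 10.7465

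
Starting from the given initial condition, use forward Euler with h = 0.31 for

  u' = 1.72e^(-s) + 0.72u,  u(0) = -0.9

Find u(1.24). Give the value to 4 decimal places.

Euler: u_{n+1} = u_n + h·f(s_n, u_n).
s=0.000000, u=-0.900000: f=1.072000 → u ← -0.900000 + 0.31·1.072000 = -0.567680
s=0.310000, u=-0.567680: f=0.852799 → u ← -0.567680 + 0.31·0.852799 = -0.303312
s=0.620000, u=-0.303312: f=0.706880 → u ← -0.303312 + 0.31·0.706880 = -0.084180
s=0.930000, u=-0.084180: f=0.618023 → u ← -0.084180 + 0.31·0.618023 = 0.107408
u(1.24) ≈ 0.1074

0.1074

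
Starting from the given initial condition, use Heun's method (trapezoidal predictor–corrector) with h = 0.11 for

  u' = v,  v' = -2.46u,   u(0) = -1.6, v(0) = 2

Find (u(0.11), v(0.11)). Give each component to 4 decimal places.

-1.3562, 2.4032

Heun on (u,v): k1 = f(t_n, state_n); k2 = f(t_n + h, state_n + h·k1); state_{n+1} = state_n + (h/2)·(k1 + k2).
0.000000: (-1.600000, 2.000000)
  k1 = (2.000000, 3.936000)
  predictor → (-1.380000, 2.432960)
  k2 = (2.432960, 3.394800)
  → (-1.356187, 2.403194)
(u(0.11), v(0.11)) ≈ (-1.3562, 2.4032)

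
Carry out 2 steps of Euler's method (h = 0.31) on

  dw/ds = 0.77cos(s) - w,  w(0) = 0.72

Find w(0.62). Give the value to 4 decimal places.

Euler: w_{n+1} = w_n + h·f(s_n, w_n).
s=0.000000, w=0.720000: f=0.050000 → w ← 0.720000 + 0.31·0.050000 = 0.735500
s=0.310000, w=0.735500: f=-0.002203 → w ← 0.735500 + 0.31·(-0.002203) = 0.734817
w(0.62) ≈ 0.7348

0.7348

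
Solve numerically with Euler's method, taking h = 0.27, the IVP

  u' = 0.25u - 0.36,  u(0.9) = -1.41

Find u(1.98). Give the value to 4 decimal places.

-2.2610

Euler: u_{n+1} = u_n + h·f(x_n, u_n).
x=0.900000, u=-1.410000: f=-0.712500 → u ← -1.410000 + 0.27·(-0.712500) = -1.602375
x=1.170000, u=-1.602375: f=-0.760594 → u ← -1.602375 + 0.27·(-0.760594) = -1.807735
x=1.440000, u=-1.807735: f=-0.811934 → u ← -1.807735 + 0.27·(-0.811934) = -2.026957
x=1.710000, u=-2.026957: f=-0.866739 → u ← -2.026957 + 0.27·(-0.866739) = -2.260977
u(1.98) ≈ -2.2610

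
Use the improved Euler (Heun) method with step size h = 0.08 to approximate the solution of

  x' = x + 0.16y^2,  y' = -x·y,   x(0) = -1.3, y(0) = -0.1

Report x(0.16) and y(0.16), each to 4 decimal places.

-1.5250, -0.1252

Heun on (x,y): k1 = f(t_n, state_n); k2 = f(t_n + h, state_n + h·k1); state_{n+1} = state_n + (h/2)·(k1 + k2).
0.000000: (-1.300000, -0.100000)
  k1 = (-1.298400, -0.130000)
  predictor → (-1.403872, -0.110400)
  k2 = (-1.401922, -0.154987)
  → (-1.408013, -0.111399)
0.080000: (-1.408013, -0.111399)
  k1 = (-1.406027, -0.156852)
  predictor → (-1.520495, -0.123948)
  k2 = (-1.518037, -0.188462)
  → (-1.524975, -0.125212)
(x(0.16), y(0.16)) ≈ (-1.5250, -0.1252)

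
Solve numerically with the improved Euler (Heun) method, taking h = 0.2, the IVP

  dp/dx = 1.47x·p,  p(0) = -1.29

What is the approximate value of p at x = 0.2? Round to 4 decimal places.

-1.3279

Heun: k1 = f(x_n, p_n); k2 = f(x_n + h, p_n + h·k1); p_{n+1} = p_n + (h/2)·(k1 + k2).
x=0.000000, p=-1.290000:
  k1 = f(0.000000, -1.290000) = 0.000000
  k2 = f(0.200000, -1.290000) = -0.379260
  p ← -1.290000 + (0.2/2)·(0.000000 + (-0.379260)) = -1.327926
p(0.2) ≈ -1.3279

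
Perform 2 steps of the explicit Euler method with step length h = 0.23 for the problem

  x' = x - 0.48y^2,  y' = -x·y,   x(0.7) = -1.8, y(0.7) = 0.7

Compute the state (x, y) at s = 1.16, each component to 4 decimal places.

-2.8979, 1.5061

Euler on (x,y): x_{n+1} = x_n + h·x', y_{n+1} = y_n + h·y'.
0.700000: (-1.800000, 0.700000); f=(-2.035200, 1.260000) → (-2.268096, 0.989800)
0.930000: (-2.268096, 0.989800); f=(-2.738354, 2.244961) → (-2.897917, 1.506141)
(x(1.16), y(1.16)) ≈ (-2.8979, 1.5061)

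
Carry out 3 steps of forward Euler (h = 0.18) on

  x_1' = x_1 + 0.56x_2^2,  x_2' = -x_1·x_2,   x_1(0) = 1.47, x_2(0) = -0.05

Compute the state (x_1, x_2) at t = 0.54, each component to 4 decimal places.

Euler on (x_1,x_2): x_1_{n+1} = x_1_n + h·x_1', x_2_{n+1} = x_2_n + h·x_2'.
0.000000: (1.470000, -0.050000); f=(1.471400, 0.073500) → (1.734852, -0.036770)
0.180000: (1.734852, -0.036770); f=(1.735609, 0.063791) → (2.047262, -0.025288)
0.360000: (2.047262, -0.025288); f=(2.047620, 0.051771) → (2.415833, -0.015969)
(x_1(0.54), x_2(0.54)) ≈ (2.4158, -0.0160)

2.4158, -0.0160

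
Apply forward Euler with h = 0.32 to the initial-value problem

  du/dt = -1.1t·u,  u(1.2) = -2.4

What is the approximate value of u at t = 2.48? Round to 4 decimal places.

Euler: u_{n+1} = u_n + h·f(t_n, u_n).
t=1.200000, u=-2.400000: f=3.168000 → u ← -2.400000 + 0.32·3.168000 = -1.386240
t=1.520000, u=-1.386240: f=2.317793 → u ← -1.386240 + 0.32·2.317793 = -0.644546
t=1.840000, u=-0.644546: f=1.304561 → u ← -0.644546 + 0.32·1.304561 = -0.227086
t=2.160000, u=-0.227086: f=0.539558 → u ← -0.227086 + 0.32·0.539558 = -0.054428
u(2.48) ≈ -0.0544

-0.0544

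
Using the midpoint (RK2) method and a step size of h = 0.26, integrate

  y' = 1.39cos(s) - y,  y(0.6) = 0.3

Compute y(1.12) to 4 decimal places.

Midpoint: k1 = f(s_n, y_n); k2 = f(s_n + h/2, y_n + (h/2)·k1); y_{n+1} = y_n + h·k2.
s=0.600000, y=0.300000:
  k1 = f(0.600000, 0.300000) = 0.847217
  k2 = f(0.730000, 0.410138) = 0.625654
  y ← 0.300000 + 0.26·0.625654 = 0.462670
s=0.860000, y=0.462670:
  k1 = f(0.860000, 0.462670) = 0.444218
  k2 = f(0.990000, 0.520418) = 0.242260
  y ← 0.462670 + 0.26·0.242260 = 0.525658
y(1.12) ≈ 0.5257

0.5257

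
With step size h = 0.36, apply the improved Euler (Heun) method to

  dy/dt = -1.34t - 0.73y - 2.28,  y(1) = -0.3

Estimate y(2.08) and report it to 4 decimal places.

-3.4412

Heun: k1 = f(t_n, y_n); k2 = f(t_n + h, y_n + h·k1); y_{n+1} = y_n + (h/2)·(k1 + k2).
t=1.000000, y=-0.300000:
  k1 = f(1.000000, -0.300000) = -3.401000
  k2 = f(1.360000, -1.524360) = -2.989617
  y ← -0.300000 + (0.36/2)·(-3.401000 + (-2.989617)) = -1.450311
t=1.360000, y=-1.450311:
  k1 = f(1.360000, -1.450311) = -3.043673
  k2 = f(1.720000, -2.546033) = -2.726196
  y ← -1.450311 + (0.36/2)·(-3.043673 + (-2.726196)) = -2.488887
t=1.720000, y=-2.488887:
  k1 = f(1.720000, -2.488887) = -2.767912
  k2 = f(2.080000, -3.485336) = -2.522905
  y ← -2.488887 + (0.36/2)·(-2.767912 + (-2.522905)) = -3.441235
y(2.08) ≈ -3.4412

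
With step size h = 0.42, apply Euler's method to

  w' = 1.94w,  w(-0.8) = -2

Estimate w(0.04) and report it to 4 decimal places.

-6.5870

Euler: w_{n+1} = w_n + h·f(s_n, w_n).
s=-0.800000, w=-2.000000: f=-3.880000 → w ← -2.000000 + 0.42·(-3.880000) = -3.629600
s=-0.380000, w=-3.629600: f=-7.041424 → w ← -3.629600 + 0.42·(-7.041424) = -6.586998
w(0.04) ≈ -6.5870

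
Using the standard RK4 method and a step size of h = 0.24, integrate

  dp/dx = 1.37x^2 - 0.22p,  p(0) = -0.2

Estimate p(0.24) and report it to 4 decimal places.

RK4: k1 = f(x_n, p_n); k2 = f(x_n + h/2, p_n + (h/2)·k1); k3 = f(x_n + h/2, p_n + (h/2)·k2); k4 = f(x_n + h, p_n + h·k3); p_{n+1} = p_n + (h/6)·(k1 + 2k2 + 2k3 + k4).
x=0.000000, p=-0.200000:
  k1 = f(0.000000, -0.200000) = 0.044000
  k2 = f(0.120000, -0.194720) = 0.062566
  k3 = f(0.120000, -0.192492) = 0.062076
  k4 = f(0.240000, -0.185102) = 0.119634
  p ← -0.200000 + (0.24/6)·(k1 + 2k2 + 2k3 + k4) = -0.183483
p(0.24) ≈ -0.1835

-0.1835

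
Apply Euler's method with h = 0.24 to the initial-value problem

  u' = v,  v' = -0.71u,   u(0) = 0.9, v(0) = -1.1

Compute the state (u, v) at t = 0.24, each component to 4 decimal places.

Euler on (u,v): u_{n+1} = u_n + h·u', v_{n+1} = v_n + h·v'.
0.000000: (0.900000, -1.100000); f=(-1.100000, -0.639000) → (0.636000, -1.253360)
(u(0.24), v(0.24)) ≈ (0.6360, -1.2534)

0.6360, -1.2534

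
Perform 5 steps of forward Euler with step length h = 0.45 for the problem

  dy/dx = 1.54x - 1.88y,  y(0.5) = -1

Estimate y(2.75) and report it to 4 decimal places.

1.8169

Euler: y_{n+1} = y_n + h·f(x_n, y_n).
x=0.500000, y=-1.000000: f=2.650000 → y ← -1.000000 + 0.45·2.650000 = 0.192500
x=0.950000, y=0.192500: f=1.101100 → y ← 0.192500 + 0.45·1.101100 = 0.687995
x=1.400000, y=0.687995: f=0.862569 → y ← 0.687995 + 0.45·0.862569 = 1.076151
x=1.850000, y=1.076151: f=0.825836 → y ← 1.076151 + 0.45·0.825836 = 1.447777
x=2.300000, y=1.447777: f=0.820179 → y ← 1.447777 + 0.45·0.820179 = 1.816858
y(2.75) ≈ 1.8169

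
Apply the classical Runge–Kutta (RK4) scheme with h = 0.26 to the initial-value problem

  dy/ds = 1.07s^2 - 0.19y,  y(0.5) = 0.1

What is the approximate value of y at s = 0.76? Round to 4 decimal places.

RK4: k1 = f(s_n, y_n); k2 = f(s_n + h/2, y_n + (h/2)·k1); k3 = f(s_n + h/2, y_n + (h/2)·k2); k4 = f(s_n + h, y_n + h·k3); y_{n+1} = y_n + (h/6)·(k1 + 2k2 + 2k3 + k4).
s=0.500000, y=0.100000:
  k1 = f(0.500000, 0.100000) = 0.248500
  k2 = f(0.630000, 0.132305) = 0.399545
  k3 = f(0.630000, 0.151941) = 0.395814
  k4 = f(0.760000, 0.202912) = 0.579479
  y ← 0.100000 + (0.26/6)·(k1 + 2k2 + 2k3 + k4) = 0.204810
y(0.76) ≈ 0.2048

0.2048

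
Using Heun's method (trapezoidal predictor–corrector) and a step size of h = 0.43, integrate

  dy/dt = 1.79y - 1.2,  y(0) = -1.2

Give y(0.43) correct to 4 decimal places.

Heun: k1 = f(t_n, y_n); k2 = f(t_n + h, y_n + h·k1); y_{n+1} = y_n + (h/2)·(k1 + k2).
t=0.000000, y=-1.200000:
  k1 = f(0.000000, -1.200000) = -3.348000
  k2 = f(0.430000, -2.639640) = -5.924956
  y ← -1.200000 + (0.43/2)·(-3.348000 + (-5.924956)) = -3.193685
y(0.43) ≈ -3.1937

-3.1937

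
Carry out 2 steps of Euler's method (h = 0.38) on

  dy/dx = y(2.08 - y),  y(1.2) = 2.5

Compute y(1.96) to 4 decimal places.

2.0842

Euler: y_{n+1} = y_n + h·f(x_n, y_n).
x=1.200000, y=2.500000: f=-1.050000 → y ← 2.500000 + 0.38·(-1.050000) = 2.101000
x=1.580000, y=2.101000: f=-0.044121 → y ← 2.101000 + 0.38·(-0.044121) = 2.084234
y(1.96) ≈ 2.0842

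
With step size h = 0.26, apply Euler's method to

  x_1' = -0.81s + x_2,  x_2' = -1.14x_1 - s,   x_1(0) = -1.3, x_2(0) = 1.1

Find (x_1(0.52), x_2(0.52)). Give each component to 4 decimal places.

-0.6826, 1.7183

Euler on (x_1,x_2): x_1_{n+1} = x_1_n + h·x_1', x_2_{n+1} = x_2_n + h·x_2'.
0.000000: (-1.300000, 1.100000); f=(1.100000, 1.482000) → (-1.014000, 1.485320)
0.260000: (-1.014000, 1.485320); f=(1.274720, 0.895960) → (-0.682573, 1.718270)
(x_1(0.52), x_2(0.52)) ≈ (-0.6826, 1.7183)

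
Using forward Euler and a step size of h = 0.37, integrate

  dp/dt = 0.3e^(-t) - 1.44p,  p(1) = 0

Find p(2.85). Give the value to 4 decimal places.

Euler: p_{n+1} = p_n + h·f(t_n, p_n).
t=1.000000, p=0.000000: f=0.110364 → p ← 0.000000 + 0.37·0.110364 = 0.040835
t=1.370000, p=0.040835: f=0.017430 → p ← 0.040835 + 0.37·0.017430 = 0.047284
t=1.740000, p=0.047284: f=-0.015433 → p ← 0.047284 + 0.37·(-0.015433) = 0.041574
t=2.110000, p=0.041574: f=-0.023495 → p ← 0.041574 + 0.37·(-0.023495) = 0.032881
t=2.480000, p=0.032881: f=-0.022225 → p ← 0.032881 + 0.37·(-0.022225) = 0.024657
p(2.85) ≈ 0.0247

0.0247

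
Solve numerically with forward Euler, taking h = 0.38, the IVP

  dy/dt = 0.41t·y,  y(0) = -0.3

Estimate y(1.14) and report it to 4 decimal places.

-0.3554

Euler: y_{n+1} = y_n + h·f(t_n, y_n).
t=0.000000, y=-0.300000: f=0.000000 → y ← -0.300000 + 0.38·0.000000 = -0.300000
t=0.380000, y=-0.300000: f=-0.046740 → y ← -0.300000 + 0.38·(-0.046740) = -0.317761
t=0.760000, y=-0.317761: f=-0.099014 → y ← -0.317761 + 0.38·(-0.099014) = -0.355387
y(1.14) ≈ -0.3554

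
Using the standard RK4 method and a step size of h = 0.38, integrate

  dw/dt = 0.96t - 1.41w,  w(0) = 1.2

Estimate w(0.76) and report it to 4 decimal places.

RK4: k1 = f(t_n, w_n); k2 = f(t_n + h/2, w_n + (h/2)·k1); k3 = f(t_n + h/2, w_n + (h/2)·k2); k4 = f(t_n + h, w_n + h·k3); w_{n+1} = w_n + (h/6)·(k1 + 2k2 + 2k3 + k4).
t=0.000000, w=1.200000:
  k1 = f(0.000000, 1.200000) = -1.692000
  k2 = f(0.190000, 0.878520) = -1.056313
  k3 = f(0.190000, 0.999300) = -1.226614
  k4 = f(0.380000, 0.733887) = -0.669980
  w ← 1.200000 + (0.38/6)·(k1 + 2k2 + 2k3 + k4) = 0.761237
t=0.380000, w=0.761237:
  k1 = f(0.380000, 0.761237) = -0.708544
  k2 = f(0.570000, 0.626614) = -0.336325
  k3 = f(0.570000, 0.697335) = -0.436043
  k4 = f(0.760000, 0.595541) = -0.110113
  w ← 0.761237 + (0.38/6)·(k1 + 2k2 + 2k3 + k4) = 0.611556
w(0.76) ≈ 0.6116

0.6116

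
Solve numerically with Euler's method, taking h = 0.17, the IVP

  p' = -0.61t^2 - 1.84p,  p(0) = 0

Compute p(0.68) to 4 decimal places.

Euler: p_{n+1} = p_n + h·f(t_n, p_n).
t=0.000000, p=0.000000: f=0.000000 → p ← 0.000000 + 0.17·0.000000 = 0.000000
t=0.170000, p=0.000000: f=-0.017629 → p ← 0.000000 + 0.17·(-0.017629) = -0.002997
t=0.340000, p=-0.002997: f=-0.065002 → p ← -0.002997 + 0.17·(-0.065002) = -0.014047
t=0.510000, p=-0.014047: f=-0.132814 → p ← -0.014047 + 0.17·(-0.132814) = -0.036626
p(0.68) ≈ -0.0366

-0.0366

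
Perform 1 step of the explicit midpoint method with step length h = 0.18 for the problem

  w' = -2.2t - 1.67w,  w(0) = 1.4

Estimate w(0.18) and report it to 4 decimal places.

1.0068

Midpoint: k1 = f(t_n, w_n); k2 = f(t_n + h/2, w_n + (h/2)·k1); w_{n+1} = w_n + h·k2.
t=0.000000, w=1.400000:
  k1 = f(0.000000, 1.400000) = -2.338000
  k2 = f(0.090000, 1.189580) = -2.184599
  w ← 1.400000 + 0.18·(-2.184599) = 1.006772
w(0.18) ≈ 1.0068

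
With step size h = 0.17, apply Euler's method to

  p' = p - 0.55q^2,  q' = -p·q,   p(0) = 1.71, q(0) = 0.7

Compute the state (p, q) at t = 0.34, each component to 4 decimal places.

Euler on (p,q): p_{n+1} = p_n + h·p', q_{n+1} = q_n + h·q'.
0.000000: (1.710000, 0.700000); f=(1.440500, -1.197000) → (1.954885, 0.496510)
0.170000: (1.954885, 0.496510); f=(1.819298, -0.970620) → (2.264166, 0.331505)
(p(0.34), q(0.34)) ≈ (2.2642, 0.3315)

2.2642, 0.3315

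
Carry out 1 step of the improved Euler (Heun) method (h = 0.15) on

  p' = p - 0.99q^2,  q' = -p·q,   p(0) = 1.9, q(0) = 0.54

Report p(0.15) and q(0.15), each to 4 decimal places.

2.1704, 0.4010

Heun on (p,q): k1 = f(s_n, state_n); k2 = f(s_n + h, state_n + h·k1); state_{n+1} = state_n + (h/2)·(k1 + k2).
0.000000: (1.900000, 0.540000)
  k1 = (1.611316, -1.026000)
  predictor → (2.141697, 0.386100)
  k2 = (1.994115, -0.826909)
  → (2.170407, 0.401032)
(p(0.15), q(0.15)) ≈ (2.1704, 0.4010)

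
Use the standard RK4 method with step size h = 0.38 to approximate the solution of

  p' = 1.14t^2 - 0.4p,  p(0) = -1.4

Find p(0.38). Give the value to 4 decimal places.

RK4: k1 = f(t_n, p_n); k2 = f(t_n + h/2, p_n + (h/2)·k1); k3 = f(t_n + h/2, p_n + (h/2)·k2); k4 = f(t_n + h, p_n + h·k3); p_{n+1} = p_n + (h/6)·(k1 + 2k2 + 2k3 + k4).
t=0.000000, p=-1.400000:
  k1 = f(0.000000, -1.400000) = 0.560000
  k2 = f(0.190000, -1.293600) = 0.558594
  k3 = f(0.190000, -1.293867) = 0.558701
  k4 = f(0.380000, -1.187694) = 0.639693
  p ← -1.400000 + (0.38/6)·(k1 + 2k2 + 2k3 + k4) = -1.182495
p(0.38) ≈ -1.1825

-1.1825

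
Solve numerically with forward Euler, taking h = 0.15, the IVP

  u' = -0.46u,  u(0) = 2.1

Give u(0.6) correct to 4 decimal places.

Euler: u_{n+1} = u_n + h·f(x_n, u_n).
x=0.000000, u=2.100000: f=-0.966000 → u ← 2.100000 + 0.15·(-0.966000) = 1.955100
x=0.150000, u=1.955100: f=-0.899346 → u ← 1.955100 + 0.15·(-0.899346) = 1.820198
x=0.300000, u=1.820198: f=-0.837291 → u ← 1.820198 + 0.15·(-0.837291) = 1.694604
x=0.450000, u=1.694604: f=-0.779518 → u ← 1.694604 + 0.15·(-0.779518) = 1.577677
u(0.6) ≈ 1.5777

1.5777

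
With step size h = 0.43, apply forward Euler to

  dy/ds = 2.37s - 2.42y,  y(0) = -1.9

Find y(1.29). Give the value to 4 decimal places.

Euler: y_{n+1} = y_n + h·f(s_n, y_n).
s=0.000000, y=-1.900000: f=4.598000 → y ← -1.900000 + 0.43·4.598000 = 0.077140
s=0.430000, y=0.077140: f=0.832421 → y ← 0.077140 + 0.43·0.832421 = 0.435081
s=0.860000, y=0.435081: f=0.985304 → y ← 0.435081 + 0.43·0.985304 = 0.858762
y(1.29) ≈ 0.8588

0.8588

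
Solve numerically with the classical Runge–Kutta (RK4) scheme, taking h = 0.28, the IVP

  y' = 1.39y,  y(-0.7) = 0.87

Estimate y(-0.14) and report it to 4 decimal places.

RK4: k1 = f(t_n, y_n); k2 = f(t_n + h/2, y_n + (h/2)·k1); k3 = f(t_n + h/2, y_n + (h/2)·k2); k4 = f(t_n + h, y_n + h·k3); y_{n+1} = y_n + (h/6)·(k1 + 2k2 + 2k3 + k4).
t=-0.700000, y=0.870000:
  k1 = f(-0.700000, 0.870000) = 1.209300
  k2 = f(-0.560000, 1.039302) = 1.444630
  k3 = f(-0.560000, 1.072248) = 1.490425
  k4 = f(-0.420000, 1.287319) = 1.789373
  y ← 0.870000 + (0.28/6)·(k1 + 2k2 + 2k3 + k4) = 1.283877
t=-0.420000, y=1.283877:
  k1 = f(-0.420000, 1.283877) = 1.784588
  k2 = f(-0.280000, 1.533719) = 2.131869
  k3 = f(-0.280000, 1.582338) = 2.199450
  k4 = f(-0.140000, 1.899723) = 2.640614
  y ← 1.283877 + (0.28/6)·(k1 + 2k2 + 2k3 + k4) = 1.894642
y(-0.14) ≈ 1.8946

1.8946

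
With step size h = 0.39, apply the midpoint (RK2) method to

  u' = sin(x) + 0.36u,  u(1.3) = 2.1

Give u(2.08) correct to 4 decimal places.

Midpoint: k1 = f(x_n, u_n); k2 = f(x_n + h/2, u_n + (h/2)·k1); u_{n+1} = u_n + h·k2.
x=1.300000, u=2.100000:
  k1 = f(1.300000, 2.100000) = 1.719558
  k2 = f(1.495000, 2.435314) = 1.873842
  u ← 2.100000 + 0.39·1.873842 = 2.830798
x=1.690000, u=2.830798:
  k1 = f(1.690000, 2.830798) = 2.011991
  k2 = f(1.885000, 3.223137) = 2.111372
  u ← 2.830798 + 0.39·2.111372 = 3.654233
u(2.08) ≈ 3.6542

3.6542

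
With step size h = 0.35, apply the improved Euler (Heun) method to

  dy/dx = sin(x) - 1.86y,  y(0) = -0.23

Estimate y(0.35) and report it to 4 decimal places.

-0.0690

Heun: k1 = f(x_n, y_n); k2 = f(x_n + h, y_n + h·k1); y_{n+1} = y_n + (h/2)·(k1 + k2).
x=0.000000, y=-0.230000:
  k1 = f(0.000000, -0.230000) = 0.427800
  k2 = f(0.350000, -0.080270) = 0.492200
  y ← -0.230000 + (0.35/2)·(0.427800 + 0.492200) = -0.069000
y(0.35) ≈ -0.0690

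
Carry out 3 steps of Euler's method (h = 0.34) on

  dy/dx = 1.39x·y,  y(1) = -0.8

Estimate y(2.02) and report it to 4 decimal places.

-3.4518

Euler: y_{n+1} = y_n + h·f(x_n, y_n).
x=1.000000, y=-0.800000: f=-1.112000 → y ← -0.800000 + 0.34·(-1.112000) = -1.178080
x=1.340000, y=-1.178080: f=-2.194292 → y ← -1.178080 + 0.34·(-2.194292) = -1.924139
x=1.680000, y=-1.924139: f=-4.493250 → y ← -1.924139 + 0.34·(-4.493250) = -3.451844
y(2.02) ≈ -3.4518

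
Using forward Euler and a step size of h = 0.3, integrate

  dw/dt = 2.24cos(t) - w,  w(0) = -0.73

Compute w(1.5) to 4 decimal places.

Euler: w_{n+1} = w_n + h·f(t_n, w_n).
t=0.000000, w=-0.730000: f=2.970000 → w ← -0.730000 + 0.3·2.970000 = 0.161000
t=0.300000, w=0.161000: f=1.978954 → w ← 0.161000 + 0.3·1.978954 = 0.754686
t=0.600000, w=0.754686: f=1.094066 → w ← 0.754686 + 0.3·1.094066 = 1.082906
t=0.900000, w=1.082906: f=0.309501 → w ← 1.082906 + 0.3·0.309501 = 1.175756
t=1.200000, w=1.175756: f=-0.364075 → w ← 1.175756 + 0.3·(-0.364075) = 1.066534
w(1.5) ≈ 1.0665

1.0665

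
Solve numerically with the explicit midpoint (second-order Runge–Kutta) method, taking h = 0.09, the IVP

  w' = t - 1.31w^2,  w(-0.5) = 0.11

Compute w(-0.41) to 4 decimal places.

Midpoint: k1 = f(t_n, w_n); k2 = f(t_n + h/2, w_n + (h/2)·k1); w_{n+1} = w_n + h·k2.
t=-0.500000, w=0.110000:
  k1 = f(-0.500000, 0.110000) = -0.515851
  k2 = f(-0.455000, 0.086787) = -0.464867
  w ← 0.110000 + 0.09·(-0.464867) = 0.068162
w(-0.41) ≈ 0.0682

0.0682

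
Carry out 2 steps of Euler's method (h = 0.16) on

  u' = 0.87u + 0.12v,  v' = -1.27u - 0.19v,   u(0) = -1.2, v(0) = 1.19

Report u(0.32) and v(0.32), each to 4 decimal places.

Euler on (u,v): u_{n+1} = u_n + h·u', v_{n+1} = v_n + h·v'.
0.000000: (-1.200000, 1.190000); f=(-0.901200, 1.297900) → (-1.344192, 1.397664)
0.160000: (-1.344192, 1.397664); f=(-1.001727, 1.441568) → (-1.504468, 1.628315)
(u(0.32), v(0.32)) ≈ (-1.5045, 1.6283)

-1.5045, 1.6283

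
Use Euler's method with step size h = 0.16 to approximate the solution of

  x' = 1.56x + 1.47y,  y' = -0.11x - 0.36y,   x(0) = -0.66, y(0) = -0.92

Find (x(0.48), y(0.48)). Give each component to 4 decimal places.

-2.0624, -0.7160

Euler on (x,y): x_{n+1} = x_n + h·x', y_{n+1} = y_n + h·y'.
0.000000: (-0.660000, -0.920000); f=(-2.382000, 0.403800) → (-1.041120, -0.855392)
0.160000: (-1.041120, -0.855392); f=(-2.881573, 0.422464) → (-1.502172, -0.787798)
0.320000: (-1.502172, -0.787798); f=(-3.501451, 0.448846) → (-2.062404, -0.715982)
(x(0.48), y(0.48)) ≈ (-2.0624, -0.7160)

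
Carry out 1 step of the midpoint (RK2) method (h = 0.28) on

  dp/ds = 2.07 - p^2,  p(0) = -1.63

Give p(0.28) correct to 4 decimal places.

-1.8712

Midpoint: k1 = f(s_n, p_n); k2 = f(s_n + h/2, p_n + (h/2)·k1); p_{n+1} = p_n + h·k2.
s=0.000000, p=-1.630000:
  k1 = f(0.000000, -1.630000) = -0.586900
  k2 = f(0.140000, -1.712166) = -0.861512
  p ← -1.630000 + 0.28·(-0.861512) = -1.871223
p(0.28) ≈ -1.8712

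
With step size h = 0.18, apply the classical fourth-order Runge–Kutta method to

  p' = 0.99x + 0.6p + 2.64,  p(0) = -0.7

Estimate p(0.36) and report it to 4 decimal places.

0.2611

RK4: k1 = f(x_n, p_n); k2 = f(x_n + h/2, p_n + (h/2)·k1); k3 = f(x_n + h/2, p_n + (h/2)·k2); k4 = f(x_n + h, p_n + h·k3); p_{n+1} = p_n + (h/6)·(k1 + 2k2 + 2k3 + k4).
x=0.000000, p=-0.700000:
  k1 = f(0.000000, -0.700000) = 2.220000
  k2 = f(0.090000, -0.500200) = 2.428980
  k3 = f(0.090000, -0.481392) = 2.440265
  k4 = f(0.180000, -0.260752) = 2.661749
  p ← -0.700000 + (0.18/6)·(k1 + 2k2 + 2k3 + k4) = -0.261393
x=0.180000, p=-0.261393:
  k1 = f(0.180000, -0.261393) = 2.661364
  k2 = f(0.270000, -0.021870) = 2.894178
  k3 = f(0.270000, -0.000917) = 2.906750
  k4 = f(0.360000, 0.261822) = 3.153493
  p ← -0.261393 + (0.18/6)·(k1 + 2k2 + 2k3 + k4) = 0.261109
p(0.36) ≈ 0.2611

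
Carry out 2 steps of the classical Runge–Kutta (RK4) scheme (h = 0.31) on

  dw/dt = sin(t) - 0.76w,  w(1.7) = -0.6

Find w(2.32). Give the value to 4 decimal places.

0.0607

RK4: k1 = f(t_n, w_n); k2 = f(t_n + h/2, w_n + (h/2)·k1); k3 = f(t_n + h/2, w_n + (h/2)·k2); k4 = f(t_n + h, w_n + h·k3); w_{n+1} = w_n + (h/6)·(k1 + 2k2 + 2k3 + k4).
t=1.700000, w=-0.600000:
  k1 = f(1.700000, -0.600000) = 1.447665
  k2 = f(1.855000, -0.375612) = 1.245350
  k3 = f(1.855000, -0.406971) = 1.269183
  k4 = f(2.010000, -0.206553) = 1.062071
  w ← -0.600000 + (0.31/6)·(k1 + 2k2 + 2k3 + k4) = -0.210495
t=2.010000, w=-0.210495:
  k1 = f(2.010000, -0.210495) = 1.065067
  k2 = f(2.165000, -0.045410) = 0.863106
  k3 = f(2.165000, -0.076714) = 0.886897
  k4 = f(2.320000, 0.064443) = 0.683255
  w ← -0.210495 + (0.31/6)·(k1 + 2k2 + 2k3 + k4) = 0.060668
w(2.32) ≈ 0.0607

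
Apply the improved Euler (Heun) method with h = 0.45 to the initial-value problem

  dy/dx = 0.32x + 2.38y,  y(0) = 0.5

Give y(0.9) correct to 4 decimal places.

Heun: k1 = f(x_n, y_n); k2 = f(x_n + h, y_n + h·k1); y_{n+1} = y_n + (h/2)·(k1 + k2).
x=0.000000, y=0.500000:
  k1 = f(0.000000, 0.500000) = 1.190000
  k2 = f(0.450000, 1.035500) = 2.608490
  y ← 0.500000 + (0.45/2)·(1.190000 + 2.608490) = 1.354660
x=0.450000, y=1.354660:
  k1 = f(0.450000, 1.354660) = 3.368091
  k2 = f(0.900000, 2.870301) = 7.119317
  y ← 1.354660 + (0.45/2)·(3.368091 + 7.119317) = 3.714327
y(0.9) ≈ 3.7143

3.7143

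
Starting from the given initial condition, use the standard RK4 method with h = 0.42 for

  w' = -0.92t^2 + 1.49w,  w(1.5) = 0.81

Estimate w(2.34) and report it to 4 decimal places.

-2.4329

RK4: k1 = f(t_n, w_n); k2 = f(t_n + h/2, w_n + (h/2)·k1); k3 = f(t_n + h/2, w_n + (h/2)·k2); k4 = f(t_n + h, w_n + h·k3); w_{n+1} = w_n + (h/6)·(k1 + 2k2 + 2k3 + k4).
t=1.500000, w=0.810000:
  k1 = f(1.500000, 0.810000) = -0.863100
  k2 = f(1.710000, 0.628749) = -1.753336
  k3 = f(1.710000, 0.441799) = -2.031891
  k4 = f(1.920000, -0.043394) = -3.456145
  w ← 0.810000 + (0.42/6)·(k1 + 2k2 + 2k3 + k4) = -0.022279
t=1.920000, w=-0.022279:
  k1 = f(1.920000, -0.022279) = -3.424684
  k2 = f(2.130000, -0.741462) = -5.278727
  k3 = f(2.130000, -1.130812) = -5.858857
  k4 = f(2.340000, -2.482999) = -8.737220
  w ← -0.022279 + (0.42/6)·(k1 + 2k2 + 2k3 + k4) = -2.432874
w(2.34) ≈ -2.4329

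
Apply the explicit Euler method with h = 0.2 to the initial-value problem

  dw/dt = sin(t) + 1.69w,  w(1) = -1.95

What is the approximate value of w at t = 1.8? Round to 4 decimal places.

Euler: w_{n+1} = w_n + h·f(t_n, w_n).
t=1.000000, w=-1.950000: f=-2.454029 → w ← -1.950000 + 0.2·(-2.454029) = -2.440806
t=1.200000, w=-2.440806: f=-3.192923 → w ← -2.440806 + 0.2·(-3.192923) = -3.079390
t=1.400000, w=-3.079390: f=-4.218720 → w ← -3.079390 + 0.2·(-4.218720) = -3.923134
t=1.600000, w=-3.923134: f=-5.630523 → w ← -3.923134 + 0.2·(-5.630523) = -5.049239
w(1.8) ≈ -5.0492

-5.0492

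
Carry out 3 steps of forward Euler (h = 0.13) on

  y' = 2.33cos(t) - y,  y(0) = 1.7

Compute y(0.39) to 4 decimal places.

Euler: y_{n+1} = y_n + h·f(t_n, y_n).
t=0.000000, y=1.700000: f=0.630000 → y ← 1.700000 + 0.13·0.630000 = 1.781900
t=0.130000, y=1.781900: f=0.528439 → y ← 1.781900 + 0.13·0.528439 = 1.850597
t=0.260000, y=1.850597: f=0.401092 → y ← 1.850597 + 0.13·0.401092 = 1.902739
y(0.39) ≈ 1.9027

1.9027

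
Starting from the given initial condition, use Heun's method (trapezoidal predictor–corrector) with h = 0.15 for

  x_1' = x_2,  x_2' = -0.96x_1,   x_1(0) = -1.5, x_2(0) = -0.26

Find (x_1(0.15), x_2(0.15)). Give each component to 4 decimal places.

Heun on (x_1,x_2): k1 = f(t_n, state_n); k2 = f(t_n + h, state_n + h·k1); state_{n+1} = state_n + (h/2)·(k1 + k2).
0.000000: (-1.500000, -0.260000)
  k1 = (-0.260000, 1.440000)
  predictor → (-1.539000, -0.044000)
  k2 = (-0.044000, 1.477440)
  → (-1.522800, -0.041192)
(x_1(0.15), x_2(0.15)) ≈ (-1.5228, -0.0412)

-1.5228, -0.0412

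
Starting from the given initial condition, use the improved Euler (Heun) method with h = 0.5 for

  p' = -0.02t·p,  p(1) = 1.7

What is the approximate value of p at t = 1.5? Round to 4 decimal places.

1.6789

Heun: k1 = f(t_n, p_n); k2 = f(t_n + h, p_n + h·k1); p_{n+1} = p_n + (h/2)·(k1 + k2).
t=1.000000, p=1.700000:
  k1 = f(1.000000, 1.700000) = -0.034000
  k2 = f(1.500000, 1.683000) = -0.050490
  p ← 1.700000 + (0.5/2)·(-0.034000 + (-0.050490)) = 1.678878
p(1.5) ≈ 1.6789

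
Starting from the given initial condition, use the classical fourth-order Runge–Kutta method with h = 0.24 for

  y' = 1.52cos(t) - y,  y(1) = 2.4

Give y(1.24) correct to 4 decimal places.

RK4: k1 = f(t_n, y_n); k2 = f(t_n + h/2, y_n + (h/2)·k1); k3 = f(t_n + h/2, y_n + (h/2)·k2); k4 = f(t_n + h, y_n + h·k3); y_{n+1} = y_n + (h/6)·(k1 + 2k2 + 2k3 + k4).
t=1.000000, y=2.400000:
  k1 = f(1.000000, 2.400000) = -1.578740
  k2 = f(1.120000, 2.210551) = -1.548314
  k3 = f(1.120000, 2.214202) = -1.551965
  k4 = f(1.240000, 2.027528) = -1.533838
  y ← 2.400000 + (0.24/6)·(k1 + 2k2 + 2k3 + k4) = 2.027475
y(1.24) ≈ 2.0275

2.0275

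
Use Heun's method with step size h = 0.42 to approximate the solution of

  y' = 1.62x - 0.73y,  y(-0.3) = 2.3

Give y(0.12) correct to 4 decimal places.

1.6730

Heun: k1 = f(x_n, y_n); k2 = f(x_n + h, y_n + h·k1); y_{n+1} = y_n + (h/2)·(k1 + k2).
x=-0.300000, y=2.300000:
  k1 = f(-0.300000, 2.300000) = -2.165000
  k2 = f(0.120000, 1.390700) = -0.820811
  y ← 2.300000 + (0.42/2)·(-2.165000 + (-0.820811)) = 1.672980
y(0.12) ≈ 1.6730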